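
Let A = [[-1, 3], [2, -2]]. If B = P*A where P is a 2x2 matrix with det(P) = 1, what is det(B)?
-4

By the multiplicative property of determinants, det(B) = det(P*A) = det(P) * det(A) = det(A),
so the determinant is invariant under multiplication by any determinant-1 matrix; we just need det(A).

det(A) = (-1)(-2) - (3)(2) = 2 - 6 = -4

Therefore det(B) = 1 * (-4) = -4.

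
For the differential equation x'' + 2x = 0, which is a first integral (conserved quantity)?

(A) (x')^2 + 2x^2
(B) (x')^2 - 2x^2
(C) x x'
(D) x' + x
A

A first integral I satisfies dI/dt = 0 along every solution. Differentiate each option and use the equation of motion:
(A) d/dt[(x')^2 + 2x^2] = 2x'x'' + 4x x' = 2x'(-2x) + 4x x' = 0
(B) d/dt[(x')^2 - 2x^2] = 2x'x'' - 4x x' = -8x x', not identically 0
(C) d/dt[x x'] = (x')^2 + x x'' = (x')^2 - 2x^2, not identically 0
(D) d/dt[x' + x] = x'' + x' = -2x + x', not identically 0

Only (A) has zero time-derivative. So the energy-like quantity (x')^2 + 2x^2 is the first integral.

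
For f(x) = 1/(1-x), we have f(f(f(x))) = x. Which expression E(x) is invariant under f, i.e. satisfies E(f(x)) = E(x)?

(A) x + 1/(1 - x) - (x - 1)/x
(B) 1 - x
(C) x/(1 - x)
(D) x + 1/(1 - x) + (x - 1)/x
D

Replace x by f(x) = 1/(1 - x) in each option and simplify. As a quick numerical cross-check, also compare E(3) with E(f(3)) = E(-1/2).

(A) x + 1/(1 - x) - (x - 1)/x  ->  (1/(1 - x)) + 1/(1 - (1/(1 - x))) - ((1/(1 - x)) - 1)/(1/(1 - x)) = (x^2(1 - x) - x + (x - 1)^2)/(x(x - 1)); check: E(3) = 11/6 but E(-1/2) = -17/6.   [not invariant]
(B) 1 - x  ->  1 - (1/(1 - x)) = x/(x - 1); check: E(3) = -2 but E(-1/2) = 3/2.   [not invariant]
(C) x/(1 - x)  ->  (1/(1 - x))/(1 - (1/(1 - x))) = -1/x; check: E(3) = -3/2 but E(-1/2) = -1/3.   [not invariant]
(D) x + 1/(1 - x) + (x - 1)/x  ->  (1/(1 - x)) + 1/(1 - (1/(1 - x))) + ((1/(1 - x)) - 1)/(1/(1 - x)), which simplifies back to x + 1/(1 - x) + (x - 1)/x; check: E(3) = 19/6, E(-1/2) = 19/6.   [invariant]

Only (D) is unchanged. Indeed f(f(x)) = 1/(1 - 1/(1-x)) = (1-x)/(-x) = (x-1)/x, so E(x) = x + f(x) + f(f(x)) is the sum over the whole 3-cycle; applying f just permutes the three terms cyclically (x -> f(x) -> f(f(x)) -> x), leaving the sum unchanged.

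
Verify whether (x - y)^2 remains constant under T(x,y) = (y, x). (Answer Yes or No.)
Yes

Substitute T(x,y) = (y, x) into the expression and compare with the original.

Original: (x - y)^2
After applying T: ((y) - (x))^2 = x^2 - 2xy + y^2

This is identical to the original (x - y)^2, so the expression is invariant.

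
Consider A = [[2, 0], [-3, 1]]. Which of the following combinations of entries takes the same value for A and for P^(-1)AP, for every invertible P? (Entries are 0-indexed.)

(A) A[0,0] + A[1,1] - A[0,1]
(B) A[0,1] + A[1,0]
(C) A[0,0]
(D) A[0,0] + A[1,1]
D

A[0,0] + A[1,1] is the trace of A. By the cyclic property of the trace, tr(P^(-1)AP) = tr(APP^(-1)) = tr(A), so it is the same for every matrix similar to A.

The other combinations are not similarity invariants. For example, take P = [[1, 2], [0, 1]] (det P = 1), so P^(-1) = [[1, -2], [0, 1]] and
B = P^(-1)AP = [[8, 14], [-3, -5]].
Evaluating each option on A and on B:
(A) A[0,0] + A[1,1] - A[0,1]: 3 for A, -11 for B -> changes
(B) A[0,1] + A[1,0]: -3 for A, 11 for B -> changes
(C) A[0,0]: 2 for A, 8 for B -> changes
(D) A[0,0] + A[1,1]: 3 for A, 3 for B -> unchanged

Only (D) A[0,0] + A[1,1] = 3 survives (and it does so for every P, not just this one), so it is the invariant.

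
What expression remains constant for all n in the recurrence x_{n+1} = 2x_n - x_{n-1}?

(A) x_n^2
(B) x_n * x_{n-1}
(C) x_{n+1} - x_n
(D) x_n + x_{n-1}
C

For the recurrence x_{n+1} = 2x_n - x_{n-1}:

If x_{n+1} = 2x_n - x_{n-1}, then:
x_{n+1} - x_n = x_n - x_{n-1}
The first difference is constant throughout the sequence.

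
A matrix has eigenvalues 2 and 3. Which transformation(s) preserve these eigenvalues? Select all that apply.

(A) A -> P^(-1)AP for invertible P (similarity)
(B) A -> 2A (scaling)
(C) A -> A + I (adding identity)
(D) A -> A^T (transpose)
A and D

Eigenvalues are preserved by:
1. Similarity transformations: A -> P^(-1)AP (same characteristic polynomial)
2. Transpose: A^T has the same eigenvalues as A

Eigenvalues are NOT preserved by:
- Adding identity: eigenvalues become 2+1, 3+1
- Scaling: eigenvalues become 4, 6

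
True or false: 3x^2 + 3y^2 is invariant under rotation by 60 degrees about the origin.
True

Applying rotation by 60 degrees: x' = x*cos(60 degrees) - y*sin(60 degrees) = x/2 - sqrt(3)y/2, y' = x*sin(60 degrees) + y*cos(60 degrees) = sqrt(3)x/2 + y/2

Substituting into 3x^2 + 3y^2:
3(x/2 - sqrt(3)y/2)^2 + 3(sqrt(3)x/2 + y/2)^2
= 3x^2 + 3y^2

This equals the original expression 3x^2 + 3y^2, so it IS invariant.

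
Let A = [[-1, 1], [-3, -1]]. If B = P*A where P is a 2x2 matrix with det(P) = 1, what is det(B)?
4

By the multiplicative property of determinants, det(B) = det(P*A) = det(P) * det(A) = det(A),
so the determinant is invariant under multiplication by any determinant-1 matrix; we just need det(A).

det(A) = (-1)(-1) - (1)(-3) = 1 - (-3) = 4

Therefore det(B) = 1 * 4 = 4.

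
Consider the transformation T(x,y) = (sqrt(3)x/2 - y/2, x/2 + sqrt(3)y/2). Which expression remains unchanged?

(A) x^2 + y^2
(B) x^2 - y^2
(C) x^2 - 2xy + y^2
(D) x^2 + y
A

An expression E(x,y) is invariant under T if E(T(x,y)) = E(x,y). Here T(x,y) = (sqrt(3)x/2 - y/2, x/2 + sqrt(3)y/2).
Substitute the transformed coordinates into each option and compare with the original:
(A) x^2 + y^2  ->  (sqrt(3)x/2 - y/2)^2 + (x/2 + sqrt(3)y/2)^2 = x^2 + y^2   [equals x^2 + y^2: invariant]
(B) x^2 - y^2  ->  (sqrt(3)x/2 - y/2)^2 - (x/2 + sqrt(3)y/2)^2 = x^2/2 - sqrt(3)xy - y^2/2   [differs from x^2 - y^2: not invariant]
(C) x^2 - 2xy + y^2  ->  (sqrt(3)x/2 - y/2)^2 - 2(sqrt(3)x/2 - y/2)(x/2 + sqrt(3)y/2) + (x/2 + sqrt(3)y/2)^2 = -sqrt(3)x^2/2 + x^2 - xy + sqrt(3)y^2/2 + y^2   [differs from x^2 - 2xy + y^2: not invariant]
(D) x^2 + y  ->  (sqrt(3)x/2 - y/2)^2 + (x/2 + sqrt(3)y/2) = 3x^2/4 - sqrt(3)xy/2 + x/2 + y^2/4 + sqrt(3)y/2   [differs from x^2 + y: not invariant]

Only option (A), x^2 + y^2, is unchanged by the transformation.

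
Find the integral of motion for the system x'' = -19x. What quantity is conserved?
E = (x')^2 + 19x^2

Multiply the equation by x':
x' * x'' = -19x * x'
The left side is d/dt[(x')^2/2] and the right side is d/dt[-19x^2/2], so
d/dt[(x')^2/2 + 19x^2/2] = 0, i.e. (x')^2/2 + 19x^2/2 = constant.
Multiplying by 2, the integral of motion is E = (x')^2 + 19x^2.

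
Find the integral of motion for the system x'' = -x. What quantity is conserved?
E = (x')^2 + x^2

Multiply the equation by x':
x' * x'' = -x * x'
The left side is d/dt[(x')^2/2] and the right side is d/dt[-x^2/2], so
d/dt[(x')^2/2 + x^2/2] = 0, i.e. (x')^2/2 + x^2/2 = constant.
Multiplying by 2, the integral of motion is E = (x')^2 + x^2.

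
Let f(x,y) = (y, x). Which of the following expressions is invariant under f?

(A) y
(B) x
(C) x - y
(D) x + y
D

For f(x,y) = (y, x):
After applying f: x' = y, y' = x. So x' + y' = y + x = x + y.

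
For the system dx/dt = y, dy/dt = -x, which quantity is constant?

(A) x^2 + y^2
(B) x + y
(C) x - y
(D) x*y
A

A first integral I satisfies dI/dt = 0 along every solution. Differentiate each option and use the equation of motion:
(A) d/dt[x^2 + y^2] = 2x*dx/dt + 2y*dy/dt = 2x*y + 2y*(-x) = 0
(B) d/dt[x + y] = y + (-x) = y - x, not identically 0
(C) d/dt[x - y] = y - (-x) = x + y, not identically 0
(D) d/dt[x*y] = (dx/dt)y + x(dy/dt) = y^2 - x^2, not identically 0

Only (A) has zero time-derivative. So x^2 + y^2 (the squared radius; trajectories are circles) is the conserved quantity.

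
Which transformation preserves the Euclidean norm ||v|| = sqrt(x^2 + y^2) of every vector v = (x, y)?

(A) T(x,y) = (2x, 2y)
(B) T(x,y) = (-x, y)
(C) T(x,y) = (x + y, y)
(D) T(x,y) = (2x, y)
B

A transformation preserves a norm if ||T(v)|| = ||v|| for every v; a single vector where the norm changes rules an option out.

(A) T(x,y) = (2x, 2y): v = (1, 0) has norm sqrt((1)^2 + (0)^2) = 1, but T(v) = (2, 0) has norm 2 -- not preserved.
(B) T(x,y) = (-x, y): preserves the norm -- it is an orthogonal map (a rotation/reflection), and (-x)^2 + (y)^2 simplifies to x^2 + y^2.
(C) T(x,y) = (x + y, y): v = (0, 1) has norm sqrt((0)^2 + (1)^2) = 1, but T(v) = (1, 1) has norm sqrt(2) -- not preserved.
(D) T(x,y) = (2x, y): v = (1, 0) has norm sqrt((1)^2 + (0)^2) = 1, but T(v) = (2, 0) has norm 2 -- not preserved.

Therefore the answer is (B).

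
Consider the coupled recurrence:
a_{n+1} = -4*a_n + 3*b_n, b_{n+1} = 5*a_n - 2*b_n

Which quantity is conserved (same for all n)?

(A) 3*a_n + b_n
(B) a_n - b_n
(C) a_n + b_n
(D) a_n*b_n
C

Replace a_n by a_{n+1} = -4*a_n + 3*b_n and b_n by b_{n+1} = 5*a_n - 2*b_n in each option and simplify:
(A) 3*a_n + b_n  ->  3*(-4*a_n + 3*b_n) + (5*a_n - 2*b_n) = -7*a_n + 7*b_n   [not conserved]
(B) a_n - b_n  ->  (-4*a_n + 3*b_n) - (5*a_n - 2*b_n) = -9*a_n + 5*b_n   [not conserved]
(C) a_n + b_n  ->  (-4*a_n + 3*b_n) + (5*a_n - 2*b_n) = a_n + b_n   [conserved]
(D) a_n*b_n  ->  (-4*a_n + 3*b_n)*(5*a_n - 2*b_n) = -20*a_n^2 + 23*a_n*b_n - 6*b_n^2   [not conserved]

Only (C) a_n + b_n returns to itself after one step, so it is the conserved quantity.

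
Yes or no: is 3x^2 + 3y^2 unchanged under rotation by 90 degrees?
Yes

Applying rotation by 90 degrees: x' = x*cos(90 degrees) - y*sin(90 degrees) = -y, y' = x*sin(90 degrees) + y*cos(90 degrees) = x

Substituting into 3x^2 + 3y^2:
3(-y)^2 + 3(x)^2
= 3x^2 + 3y^2

This equals the original expression 3x^2 + 3y^2, so it IS invariant.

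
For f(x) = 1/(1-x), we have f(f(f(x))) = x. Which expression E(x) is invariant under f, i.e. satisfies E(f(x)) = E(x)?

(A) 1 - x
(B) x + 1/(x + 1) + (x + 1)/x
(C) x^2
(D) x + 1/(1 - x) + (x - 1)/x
D

Replace x by f(x) = 1/(1 - x) in each option and simplify. As a quick numerical cross-check, also compare E(3) with E(f(3)) = E(-1/2).

(A) 1 - x  ->  1 - (1/(1 - x)) = x/(x - 1); check: E(3) = -2 but E(-1/2) = 3/2.   [not invariant]
(B) x + 1/(x + 1) + (x + 1)/x  ->  (1/(1 - x)) + 1/((1/(1 - x)) + 1) + ((1/(1 - x)) + 1)/(1/(1 - x)) = (-x^3 + 6x^2 - 11x + 7)/(x^2 - 3x + 2); check: E(3) = 55/12 but E(-1/2) = 1/2.   [not invariant]
(C) x^2  ->  (1/(1 - x))^2 = (x - 1)^(-2); check: E(3) = 9 but E(-1/2) = 1/4.   [not invariant]
(D) x + 1/(1 - x) + (x - 1)/x  ->  (1/(1 - x)) + 1/(1 - (1/(1 - x))) + ((1/(1 - x)) - 1)/(1/(1 - x)), which simplifies back to x + 1/(1 - x) + (x - 1)/x; check: E(3) = 19/6, E(-1/2) = 19/6.   [invariant]

Only (D) is unchanged. Indeed f(f(x)) = 1/(1 - 1/(1-x)) = (1-x)/(-x) = (x-1)/x, so E(x) = x + f(x) + f(f(x)) is the sum over the whole 3-cycle; applying f just permutes the three terms cyclically (x -> f(x) -> f(f(x)) -> x), leaving the sum unchanged.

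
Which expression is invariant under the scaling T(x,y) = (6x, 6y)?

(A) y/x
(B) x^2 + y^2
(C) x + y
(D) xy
A

Under the uniform scaling T(x,y) = (6x, 6y):
Substitute the transformed coordinates into each option and compare with the original:
(A) y/x  ->  (6y)/(6x) = y/x   [equals y/x: invariant]
(B) x^2 + y^2  ->  (6x)^2 + (6y)^2 = 36x^2 + 36y^2   [differs from x^2 + y^2: not invariant]
(C) x + y  ->  (6x) + (6y) = 6x + 6y   [differs from x + y: not invariant]
(D) xy  ->  (6x)(6y) = 36xy   [differs from xy: not invariant]

Only option (A), y/x, is unchanged by the transformation.
The common factor 6 cancels in a ratio of coordinates, while sums, products and sums of squares pick up factors of 6 or 36.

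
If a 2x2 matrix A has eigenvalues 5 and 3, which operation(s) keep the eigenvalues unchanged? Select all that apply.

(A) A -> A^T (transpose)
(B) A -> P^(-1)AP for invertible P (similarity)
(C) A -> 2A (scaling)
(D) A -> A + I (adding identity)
A and B

Eigenvalues are preserved by:
1. Similarity transformations: A -> P^(-1)AP (same characteristic polynomial)
2. Transpose: A^T has the same eigenvalues as A

Eigenvalues are NOT preserved by:
- Adding identity: eigenvalues become 5+1, 3+1
- Scaling: eigenvalues become 10, 6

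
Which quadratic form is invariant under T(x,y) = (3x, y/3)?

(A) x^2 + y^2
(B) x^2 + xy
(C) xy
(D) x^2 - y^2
C

T multiplies x by 3 and divides y by 3.
Substitute the transformed coordinates into each option and compare with the original:
(A) x^2 + y^2  ->  (3x)^2 + (y/3)^2 = 9x^2 + y^2/9   [differs from x^2 + y^2: not invariant]
(B) x^2 + xy  ->  (3x)^2 + (3x)(y/3) = 9x^2 + xy   [differs from x^2 + xy: not invariant]
(C) xy  ->  (3x)(y/3) = xy   [equals xy: invariant]
(D) x^2 - y^2  ->  (3x)^2 - (y/3)^2 = 9x^2 - y^2/9   [differs from x^2 - y^2: not invariant]

Only option (C), xy, is unchanged by the transformation.
The factors 3 and 1/3 cancel only in the pure product xy.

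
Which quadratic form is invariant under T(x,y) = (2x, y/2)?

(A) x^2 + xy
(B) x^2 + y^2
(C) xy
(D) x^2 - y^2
C

T multiplies x by 2 and divides y by 2.
Substitute the transformed coordinates into each option and compare with the original:
(A) x^2 + xy  ->  (2x)^2 + (2x)(y/2) = 4x^2 + xy   [differs from x^2 + xy: not invariant]
(B) x^2 + y^2  ->  (2x)^2 + (y/2)^2 = 4x^2 + y^2/4   [differs from x^2 + y^2: not invariant]
(C) xy  ->  (2x)(y/2) = xy   [equals xy: invariant]
(D) x^2 - y^2  ->  (2x)^2 - (y/2)^2 = 4x^2 - y^2/4   [differs from x^2 - y^2: not invariant]

Only option (C), xy, is unchanged by the transformation.
The factors 2 and 1/2 cancel only in the pure product xy.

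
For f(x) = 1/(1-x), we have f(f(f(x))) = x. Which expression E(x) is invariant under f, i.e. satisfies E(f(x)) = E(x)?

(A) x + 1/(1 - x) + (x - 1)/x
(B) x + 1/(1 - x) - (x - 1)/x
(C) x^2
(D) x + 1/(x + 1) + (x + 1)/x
A

Replace x by f(x) = 1/(1 - x) in each option and simplify. As a quick numerical cross-check, also compare E(3) with E(f(3)) = E(-1/2).

(A) x + 1/(1 - x) + (x - 1)/x  ->  (1/(1 - x)) + 1/(1 - (1/(1 - x))) + ((1/(1 - x)) - 1)/(1/(1 - x)), which simplifies back to x + 1/(1 - x) + (x - 1)/x; check: E(3) = 19/6, E(-1/2) = 19/6.   [invariant]
(B) x + 1/(1 - x) - (x - 1)/x  ->  (1/(1 - x)) + 1/(1 - (1/(1 - x))) - ((1/(1 - x)) - 1)/(1/(1 - x)) = (x^2(1 - x) - x + (x - 1)^2)/(x(x - 1)); check: E(3) = 11/6 but E(-1/2) = -17/6.   [not invariant]
(C) x^2  ->  (1/(1 - x))^2 = (x - 1)^(-2); check: E(3) = 9 but E(-1/2) = 1/4.   [not invariant]
(D) x + 1/(x + 1) + (x + 1)/x  ->  (1/(1 - x)) + 1/((1/(1 - x)) + 1) + ((1/(1 - x)) + 1)/(1/(1 - x)) = (-x^3 + 6x^2 - 11x + 7)/(x^2 - 3x + 2); check: E(3) = 55/12 but E(-1/2) = 1/2.   [not invariant]

Only (A) is unchanged. Indeed f(f(x)) = 1/(1 - 1/(1-x)) = (1-x)/(-x) = (x-1)/x, so E(x) = x + f(x) + f(f(x)) is the sum over the whole 3-cycle; applying f just permutes the three terms cyclically (x -> f(x) -> f(f(x)) -> x), leaving the sum unchanged.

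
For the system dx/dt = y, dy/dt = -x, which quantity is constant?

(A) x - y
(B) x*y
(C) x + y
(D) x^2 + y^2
D

A first integral I satisfies dI/dt = 0 along every solution. Differentiate each option and use the equation of motion:
(A) d/dt[x - y] = y - (-x) = x + y, not identically 0
(B) d/dt[x*y] = (dx/dt)y + x(dy/dt) = y^2 - x^2, not identically 0
(C) d/dt[x + y] = y + (-x) = y - x, not identically 0
(D) d/dt[x^2 + y^2] = 2x*dx/dt + 2y*dy/dt = 2x*y + 2y*(-x) = 0

Only (D) has zero time-derivative. So x^2 + y^2 (the squared radius; trajectories are circles) is the conserved quantity.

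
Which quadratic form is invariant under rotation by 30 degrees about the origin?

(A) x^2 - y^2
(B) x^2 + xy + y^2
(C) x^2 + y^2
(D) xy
C

Rotation by 30 degrees sends (x, y) to (sqrt(3)x/2 - y/2, x/2 + sqrt(3)y/2).
Substitute the transformed coordinates into each option and compare with the original:
(A) x^2 - y^2  ->  (sqrt(3)x/2 - y/2)^2 - (x/2 + sqrt(3)y/2)^2 = x^2/2 - sqrt(3)xy - y^2/2   [differs from x^2 - y^2: not invariant]
(B) x^2 + xy + y^2  ->  (sqrt(3)x/2 - y/2)^2 + (sqrt(3)x/2 - y/2)(x/2 + sqrt(3)y/2) + (x/2 + sqrt(3)y/2)^2 = sqrt(3)x^2/4 + x^2 + xy/2 - sqrt(3)y^2/4 + y^2   [differs from x^2 + xy + y^2: not invariant]
(C) x^2 + y^2  ->  (sqrt(3)x/2 - y/2)^2 + (x/2 + sqrt(3)y/2)^2 = x^2 + y^2   [equals x^2 + y^2: invariant]
(D) xy  ->  (sqrt(3)x/2 - y/2)(x/2 + sqrt(3)y/2) = sqrt(3)x^2/4 + xy/2 - sqrt(3)y^2/4   [differs from xy: not invariant]

Only option (C), x^2 + y^2, is unchanged by the transformation.
x^2 + y^2 is the squared distance from the origin, which rotations preserve.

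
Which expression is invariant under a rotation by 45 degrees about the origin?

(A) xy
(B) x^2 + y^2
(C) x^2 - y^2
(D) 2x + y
B

A rotation by 45 degrees sends (x, y) to (sqrt(2)x/2 - sqrt(2)y/2, sqrt(2)x/2 + sqrt(2)y/2).
Substitute the transformed coordinates into each option and compare with the original:
(A) xy  ->  (sqrt(2)x/2 - sqrt(2)y/2)(sqrt(2)x/2 + sqrt(2)y/2) = x^2/2 - y^2/2   [differs from xy: not invariant]
(B) x^2 + y^2  ->  (sqrt(2)x/2 - sqrt(2)y/2)^2 + (sqrt(2)x/2 + sqrt(2)y/2)^2 = x^2 + y^2   [equals x^2 + y^2: invariant]
(C) x^2 - y^2  ->  (sqrt(2)x/2 - sqrt(2)y/2)^2 - (sqrt(2)x/2 + sqrt(2)y/2)^2 = -2xy   [differs from x^2 - y^2: not invariant]
(D) 2x + y  ->  2(sqrt(2)x/2 - sqrt(2)y/2) + (sqrt(2)x/2 + sqrt(2)y/2) = 3sqrt(2)x/2 - sqrt(2)y/2   [differs from 2x + y: not invariant]

Only option (B), x^2 + y^2, is unchanged by the transformation.
Geometrically, x^2 + y^2 is the squared distance from the origin, which every rotation about the origin preserves.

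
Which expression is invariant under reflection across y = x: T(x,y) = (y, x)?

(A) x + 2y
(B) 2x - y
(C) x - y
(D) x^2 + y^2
D

The map is reflection across y = x: T(x,y) = (y, x).
Substitute the transformed coordinates into each option and compare with the original:
(A) x + 2y  ->  (y) + 2(x) = 2x + y   [differs from x + 2y: not invariant]
(B) 2x - y  ->  2(y) - (x) = -x + 2y   [differs from 2x - y: not invariant]
(C) x - y  ->  (y) - (x) = -x + y   [differs from x - y: not invariant]
(D) x^2 + y^2  ->  (y)^2 + (x)^2 = x^2 + y^2   [equals x^2 + y^2: invariant]

Only option (D), x^2 + y^2, is unchanged by the transformation.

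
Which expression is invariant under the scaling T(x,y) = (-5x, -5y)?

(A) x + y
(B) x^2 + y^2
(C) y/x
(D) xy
C

Under the uniform scaling T(x,y) = (-5x, -5y):
Substitute the transformed coordinates into each option and compare with the original:
(A) x + y  ->  (-5x) + (-5y) = -5x - 5y   [differs from x + y: not invariant]
(B) x^2 + y^2  ->  (-5x)^2 + (-5y)^2 = 25x^2 + 25y^2   [differs from x^2 + y^2: not invariant]
(C) y/x  ->  (-5y)/(-5x) = y/x   [equals y/x: invariant]
(D) xy  ->  (-5x)(-5y) = 25xy   [differs from xy: not invariant]

Only option (C), y/x, is unchanged by the transformation.
The common factor -5 cancels in a ratio of coordinates, while sums, products and sums of squares pick up factors of -5 or 25.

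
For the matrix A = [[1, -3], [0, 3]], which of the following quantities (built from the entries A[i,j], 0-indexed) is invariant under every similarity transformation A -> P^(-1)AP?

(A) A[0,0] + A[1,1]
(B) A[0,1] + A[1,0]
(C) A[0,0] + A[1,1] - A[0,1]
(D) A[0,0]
A

A[0,0] + A[1,1] is the trace of A. By the cyclic property of the trace, tr(P^(-1)AP) = tr(APP^(-1)) = tr(A), so it is the same for every matrix similar to A.

The other combinations are not similarity invariants. For example, take P = [[2, 1], [1, 1]] (det P = 1), so P^(-1) = [[1, -1], [-1, 2]] and
B = P^(-1)AP = [[-4, -5], [7, 8]].
Evaluating each option on A and on B:
(A) A[0,0] + A[1,1]: 4 for A, 4 for B -> unchanged
(B) A[0,1] + A[1,0]: -3 for A, 2 for B -> changes
(C) A[0,0] + A[1,1] - A[0,1]: 7 for A, 9 for B -> changes
(D) A[0,0]: 1 for A, -4 for B -> changes

Only (A) A[0,0] + A[1,1] = 4 survives (and it does so for every P, not just this one), so it is the invariant.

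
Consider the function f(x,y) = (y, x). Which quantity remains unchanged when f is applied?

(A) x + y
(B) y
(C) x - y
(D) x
A

For f(x,y) = (y, x):
After applying f: x' = y, y' = x. So x' + y' = y + x = x + y.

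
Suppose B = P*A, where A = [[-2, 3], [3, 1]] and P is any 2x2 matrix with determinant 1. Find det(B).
-11

By the multiplicative property of determinants, det(B) = det(P*A) = det(P) * det(A) = det(A),
so the determinant is invariant under multiplication by any determinant-1 matrix; we just need det(A).

det(A) = (-2)(1) - (3)(3) = -2 - 9 = -11

Therefore det(B) = 1 * (-11) = -11.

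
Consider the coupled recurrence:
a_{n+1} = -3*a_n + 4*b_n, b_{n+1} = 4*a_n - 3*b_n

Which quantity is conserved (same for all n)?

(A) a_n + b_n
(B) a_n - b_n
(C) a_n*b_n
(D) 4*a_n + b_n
A

Replace a_n by a_{n+1} = -3*a_n + 4*b_n and b_n by b_{n+1} = 4*a_n - 3*b_n in each option and simplify:
(A) a_n + b_n  ->  (-3*a_n + 4*b_n) + (4*a_n - 3*b_n) = a_n + b_n   [conserved]
(B) a_n - b_n  ->  (-3*a_n + 4*b_n) - (4*a_n - 3*b_n) = -7*a_n + 7*b_n   [not conserved]
(C) a_n*b_n  ->  (-3*a_n + 4*b_n)*(4*a_n - 3*b_n) = -12*a_n^2 + 25*a_n*b_n - 12*b_n^2   [not conserved]
(D) 4*a_n + b_n  ->  4*(-3*a_n + 4*b_n) + (4*a_n - 3*b_n) = -8*a_n + 13*b_n   [not conserved]

Only (A) a_n + b_n returns to itself after one step, so it is the conserved quantity.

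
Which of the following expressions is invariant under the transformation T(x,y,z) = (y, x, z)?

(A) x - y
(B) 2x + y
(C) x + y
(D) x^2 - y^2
C

Apply T(x,y,z) = (y, x, z) to each option, i.e. replace (x, y, z) by the transformed coordinates.
Substitute the transformed coordinates into each option and compare with the original:
(A) x - y  ->  (y) - (x) = -x + y   [differs from x - y: not invariant]
(B) 2x + y  ->  2(y) + (x) = x + 2y   [differs from 2x + y: not invariant]
(C) x + y  ->  (y) + (x) = x + y   [equals x + y: invariant]
(D) x^2 - y^2  ->  (y)^2 - (x)^2 = -x^2 + y^2   [differs from x^2 - y^2: not invariant]

Only option (C), x + y, is unchanged by the transformation.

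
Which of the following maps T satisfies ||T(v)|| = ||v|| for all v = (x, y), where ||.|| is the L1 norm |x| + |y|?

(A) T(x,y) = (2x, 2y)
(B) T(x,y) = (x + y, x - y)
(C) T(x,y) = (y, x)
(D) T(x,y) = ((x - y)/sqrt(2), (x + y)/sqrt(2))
C

A transformation preserves a norm if ||T(v)|| = ||v|| for every v; a single vector where the norm changes rules an option out.

(A) T(x,y) = (2x, 2y): v = (1, 0) has norm |1| + |0| = 1, but T(v) = (2, 0) has norm 2 -- not preserved.
(B) T(x,y) = (x + y, x - y): v = (1, 0) has norm |1| + |0| = 1, but T(v) = (1, 1) has norm 2 -- not preserved.
(C) T(x,y) = (y, x): preserves the norm -- it only permutes the coordinates and/or flips signs, which leaves |x| + |y| unchanged.
(D) T(x,y) = ((x - y)/sqrt(2), (x + y)/sqrt(2)): v = (1, 0) has norm |1| + |0| = 1, but T(v) = (sqrt(2)/2, sqrt(2)/2) has norm sqrt(2) -- not preserved.

Therefore the answer is (C).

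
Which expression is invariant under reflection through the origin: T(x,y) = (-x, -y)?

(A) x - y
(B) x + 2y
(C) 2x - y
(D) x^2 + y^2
D

The map is reflection through the origin: T(x,y) = (-x, -y).
Substitute the transformed coordinates into each option and compare with the original:
(A) x - y  ->  (-x) - (-y) = -x + y   [differs from x - y: not invariant]
(B) x + 2y  ->  (-x) + 2(-y) = -x - 2y   [differs from x + 2y: not invariant]
(C) 2x - y  ->  2(-x) - (-y) = -2x + y   [differs from 2x - y: not invariant]
(D) x^2 + y^2  ->  (-x)^2 + (-y)^2 = x^2 + y^2   [equals x^2 + y^2: invariant]

Only option (D), x^2 + y^2, is unchanged by the transformation.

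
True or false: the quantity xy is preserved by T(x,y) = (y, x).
True

Substitute T(x,y) = (y, x) into the expression and compare with the original.

Original: xy
After applying T: (y)(x) = xy

This is identical to the original xy, so the expression is invariant.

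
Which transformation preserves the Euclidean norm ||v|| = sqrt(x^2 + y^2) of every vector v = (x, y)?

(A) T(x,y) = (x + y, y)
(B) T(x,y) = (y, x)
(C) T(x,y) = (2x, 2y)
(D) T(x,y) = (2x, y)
B

A transformation preserves a norm if ||T(v)|| = ||v|| for every v; a single vector where the norm changes rules an option out.

(A) T(x,y) = (x + y, y): v = (0, 1) has norm sqrt((0)^2 + (1)^2) = 1, but T(v) = (1, 1) has norm sqrt(2) -- not preserved.
(B) T(x,y) = (y, x): preserves the norm -- it is an orthogonal map (a rotation/reflection), and (y)^2 + (x)^2 simplifies to x^2 + y^2.
(C) T(x,y) = (2x, 2y): v = (1, 0) has norm sqrt((1)^2 + (0)^2) = 1, but T(v) = (2, 0) has norm 2 -- not preserved.
(D) T(x,y) = (2x, y): v = (1, 0) has norm sqrt((1)^2 + (0)^2) = 1, but T(v) = (2, 0) has norm 2 -- not preserved.

Therefore the answer is (B).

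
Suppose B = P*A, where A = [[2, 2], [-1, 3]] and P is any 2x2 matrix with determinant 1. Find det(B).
8

By the multiplicative property of determinants, det(B) = det(P*A) = det(P) * det(A) = det(A),
so the determinant is invariant under multiplication by any determinant-1 matrix; we just need det(A).

det(A) = (2)(3) - (2)(-1) = 6 - (-2) = 8

Therefore det(B) = 1 * 8 = 8.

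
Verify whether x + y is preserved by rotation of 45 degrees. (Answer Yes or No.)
No

Applying rotation by 45 degrees: x' = x*cos(45 degrees) - y*sin(45 degrees) = sqrt(2)x/2 - sqrt(2)y/2, y' = x*sin(45 degrees) + y*cos(45 degrees) = sqrt(2)x/2 + sqrt(2)y/2

Substituting into x + y:
(sqrt(2)x/2 - sqrt(2)y/2) + (sqrt(2)x/2 + sqrt(2)y/2)
= sqrt(2)x

This differs from the original expression x + y, so it is NOT invariant.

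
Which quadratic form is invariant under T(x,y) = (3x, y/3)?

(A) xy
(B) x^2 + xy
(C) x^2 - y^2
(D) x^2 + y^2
A

T multiplies x by 3 and divides y by 3.
Substitute the transformed coordinates into each option and compare with the original:
(A) xy  ->  (3x)(y/3) = xy   [equals xy: invariant]
(B) x^2 + xy  ->  (3x)^2 + (3x)(y/3) = 9x^2 + xy   [differs from x^2 + xy: not invariant]
(C) x^2 - y^2  ->  (3x)^2 - (y/3)^2 = 9x^2 - y^2/9   [differs from x^2 - y^2: not invariant]
(D) x^2 + y^2  ->  (3x)^2 + (y/3)^2 = 9x^2 + y^2/9   [differs from x^2 + y^2: not invariant]

Only option (A), xy, is unchanged by the transformation.
The factors 3 and 1/3 cancel only in the pure product xy.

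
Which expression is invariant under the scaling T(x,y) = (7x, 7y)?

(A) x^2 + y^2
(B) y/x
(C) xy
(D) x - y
B

Under the uniform scaling T(x,y) = (7x, 7y):
Substitute the transformed coordinates into each option and compare with the original:
(A) x^2 + y^2  ->  (7x)^2 + (7y)^2 = 49x^2 + 49y^2   [differs from x^2 + y^2: not invariant]
(B) y/x  ->  (7y)/(7x) = y/x   [equals y/x: invariant]
(C) xy  ->  (7x)(7y) = 49xy   [differs from xy: not invariant]
(D) x - y  ->  (7x) - (7y) = 7x - 7y   [differs from x - y: not invariant]

Only option (B), y/x, is unchanged by the transformation.
The common factor 7 cancels in a ratio of coordinates, while sums, products and sums of squares pick up factors of 7 or 49.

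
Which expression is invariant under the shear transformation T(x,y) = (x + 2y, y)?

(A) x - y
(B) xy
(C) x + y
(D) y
D

Under the shear T(x,y) = (x + 2y, y):
Substitute the transformed coordinates into each option and compare with the original:
(A) x - y  ->  (x + 2y) - (y) = x + y   [differs from x - y: not invariant]
(B) xy  ->  (x + 2y)(y) = xy + 2y^2   [differs from xy: not invariant]
(C) x + y  ->  (x + 2y) + (y) = x + 3y   [differs from x + y: not invariant]
(D) y  ->  (y) = y   [equals y: invariant]

Only option (D), y, is unchanged by the transformation.
A horizontal shear moves points parallel to the x-axis, so the y-coordinate (and any function of y alone) is unchanged.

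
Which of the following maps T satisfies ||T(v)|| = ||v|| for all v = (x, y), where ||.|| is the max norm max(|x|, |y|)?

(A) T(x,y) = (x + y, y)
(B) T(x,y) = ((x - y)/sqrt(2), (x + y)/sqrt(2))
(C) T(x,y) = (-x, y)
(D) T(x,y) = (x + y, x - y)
C

A transformation preserves a norm if ||T(v)|| = ||v|| for every v; a single vector where the norm changes rules an option out.

(A) T(x,y) = (x + y, y): v = (1, 1) has norm max(|1|, |1|) = 1, but T(v) = (2, 1) has norm 2 -- not preserved.
(B) T(x,y) = ((x - y)/sqrt(2), (x + y)/sqrt(2)): v = (1, 0) has norm max(|1|, |0|) = 1, but T(v) = (sqrt(2)/2, sqrt(2)/2) has norm sqrt(2)/2 -- not preserved.
(C) T(x,y) = (-x, y): preserves the norm -- it only permutes the coordinates and/or flips signs, which leaves max(|x|, |y|) unchanged.
(D) T(x,y) = (x + y, x - y): v = (1, 1) has norm max(|1|, |1|) = 1, but T(v) = (2, 0) has norm 2 -- not preserved.

Therefore the answer is (C).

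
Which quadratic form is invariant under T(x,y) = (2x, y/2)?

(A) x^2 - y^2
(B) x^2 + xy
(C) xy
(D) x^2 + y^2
C

T multiplies x by 2 and divides y by 2.
Substitute the transformed coordinates into each option and compare with the original:
(A) x^2 - y^2  ->  (2x)^2 - (y/2)^2 = 4x^2 - y^2/4   [differs from x^2 - y^2: not invariant]
(B) x^2 + xy  ->  (2x)^2 + (2x)(y/2) = 4x^2 + xy   [differs from x^2 + xy: not invariant]
(C) xy  ->  (2x)(y/2) = xy   [equals xy: invariant]
(D) x^2 + y^2  ->  (2x)^2 + (y/2)^2 = 4x^2 + y^2/4   [differs from x^2 + y^2: not invariant]

Only option (C), xy, is unchanged by the transformation.
The factors 2 and 1/2 cancel only in the pure product xy.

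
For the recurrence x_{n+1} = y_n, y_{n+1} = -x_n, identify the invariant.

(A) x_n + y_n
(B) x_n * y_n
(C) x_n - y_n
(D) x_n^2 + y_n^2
D

For the recurrence x_{n+1} = y_n, y_{n+1} = -x_n:

x_{n+1}^2 + y_{n+1}^2 = y_n^2 + (-x_n)^2 = x_n^2 + y_n^2
The sum of squares is conserved (like energy in a harmonic oscillator).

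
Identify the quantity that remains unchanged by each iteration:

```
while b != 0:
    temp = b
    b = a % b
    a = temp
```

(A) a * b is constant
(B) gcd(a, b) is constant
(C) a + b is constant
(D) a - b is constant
B

A loop invariant must hold before the first iteration and be re-established by every execution of the body.

(B) gcd(a, b) is constant: One iteration replaces (a, b) by (b, a mod b). Since a mod b = a - q*b for an integer q, any common divisor of a and b divides b and a mod b, and conversely; hence gcd(b, a mod b) = gcd(a, b). For instance (34, 8) -> (8, 2) keeps gcd = 2. At exit b = 0 and a = gcd of the original inputs.

The other options fail:
(A) a * b is constant: e.g. (a, b) = (34, 8) -> (8, 2): the product goes from 272 to 16.
(C) a + b is constant: e.g. (a, b) = (34, 8) -> (8, 2): the sum goes from 42 to 10.
(D) a - b is constant: e.g. (a, b) = (34, 8) -> (8, 2): the difference goes from 26 to 6.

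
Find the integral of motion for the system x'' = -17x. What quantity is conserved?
E = (x')^2 + 17x^2

Multiply the equation by x':
x' * x'' = -17x * x'
The left side is d/dt[(x')^2/2] and the right side is d/dt[-17x^2/2], so
d/dt[(x')^2/2 + 17x^2/2] = 0, i.e. (x')^2/2 + 17x^2/2 = constant.
Multiplying by 2, the integral of motion is E = (x')^2 + 17x^2.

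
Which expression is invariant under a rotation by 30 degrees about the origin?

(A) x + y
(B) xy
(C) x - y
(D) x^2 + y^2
D

A rotation by 30 degrees sends (x, y) to (sqrt(3)x/2 - y/2, x/2 + sqrt(3)y/2).
Substitute the transformed coordinates into each option and compare with the original:
(A) x + y  ->  (sqrt(3)x/2 - y/2) + (x/2 + sqrt(3)y/2) = x/2 + sqrt(3)x/2 - y/2 + sqrt(3)y/2   [differs from x + y: not invariant]
(B) xy  ->  (sqrt(3)x/2 - y/2)(x/2 + sqrt(3)y/2) = sqrt(3)x^2/4 + xy/2 - sqrt(3)y^2/4   [differs from xy: not invariant]
(C) x - y  ->  (sqrt(3)x/2 - y/2) - (x/2 + sqrt(3)y/2) = -x/2 + sqrt(3)x/2 - sqrt(3)y/2 - y/2   [differs from x - y: not invariant]
(D) x^2 + y^2  ->  (sqrt(3)x/2 - y/2)^2 + (x/2 + sqrt(3)y/2)^2 = x^2 + y^2   [equals x^2 + y^2: invariant]

Only option (D), x^2 + y^2, is unchanged by the transformation.
Geometrically, x^2 + y^2 is the squared distance from the origin, which every rotation about the origin preserves.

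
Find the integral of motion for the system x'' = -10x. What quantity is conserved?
E = (x')^2 + 10x^2

Multiply the equation by x':
x' * x'' = -10x * x'
The left side is d/dt[(x')^2/2] and the right side is d/dt[-10x^2/2], so
d/dt[(x')^2/2 + 10x^2/2] = 0, i.e. (x')^2/2 + 10x^2/2 = constant.
Multiplying by 2, the integral of motion is E = (x')^2 + 10x^2.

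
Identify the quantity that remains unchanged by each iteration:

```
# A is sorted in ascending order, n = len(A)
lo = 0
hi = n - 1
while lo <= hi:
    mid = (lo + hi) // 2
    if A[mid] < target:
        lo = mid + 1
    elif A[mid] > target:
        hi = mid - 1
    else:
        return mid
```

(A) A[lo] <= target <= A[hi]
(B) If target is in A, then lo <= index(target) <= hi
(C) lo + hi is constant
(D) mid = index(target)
B

A loop invariant must hold before the first iteration and be re-established by every execution of the body.

(B) If target is in A, then lo <= index(target) <= hi: Before the loop [lo, hi] = [0, n-1] covers every index. When A[mid] < target, sortedness puts target strictly to the right of mid, so setting lo = mid + 1 keeps index(target) in [lo, hi]; symmetrically for hi = mid - 1. Hence 'if target is in A then lo <= index(target) <= hi' holds after every iteration, and when lo > hi it proves target is absent.

The other options fail:
(A) A[lo] <= target <= A[hi]: fails when target is not in A (e.g. target < A[0] already violates it before the loop), so it is not maintained in general.
(C) lo + hi is constant: each iteration moves exactly one of lo, hi, so lo + hi changes (e.g. 0 + (n-1) becomes (mid+1) + (n-1)).
(D) mid = index(target): mid is just the current probe; it equals index(target) only on the iteration that returns.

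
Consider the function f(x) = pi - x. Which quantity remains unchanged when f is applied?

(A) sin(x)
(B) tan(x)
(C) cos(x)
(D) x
A

For f(x) = pi - x:
sin(pi - x) = sin(x), so sine is invariant under this transformation.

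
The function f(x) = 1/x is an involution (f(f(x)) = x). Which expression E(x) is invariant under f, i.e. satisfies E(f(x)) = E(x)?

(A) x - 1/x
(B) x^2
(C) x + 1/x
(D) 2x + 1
C

Replace x by f(x) = 1/x in each option and simplify. As a quick numerical cross-check, also compare E(5) with E(f(5)) = E(1/5).

(A) x - 1/x  ->  (1/x) - 1/(1/x) = -x + 1/x; check: E(5) = 24/5 but E(1/5) = -24/5.   [not invariant]
(B) x^2  ->  (1/x)^2 = x^(-2); check: E(5) = 25 but E(1/5) = 1/25.   [not invariant]
(C) x + 1/x  ->  (1/x) + 1/(1/x), which simplifies back to x + 1/x; check: E(5) = 26/5, E(1/5) = 26/5.   [invariant]
(D) 2x + 1  ->  2(1/x) + 1 = (x + 2)/x; check: E(5) = 11 but E(1/5) = 7/5.   [not invariant]

Only (C) is unchanged. E is symmetric under swapping x with f(x) = 1/x, which is exactly what an involution does.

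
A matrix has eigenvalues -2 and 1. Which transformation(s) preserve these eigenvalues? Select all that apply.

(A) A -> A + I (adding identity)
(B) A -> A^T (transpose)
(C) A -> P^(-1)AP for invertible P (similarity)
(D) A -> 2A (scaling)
B and C

Eigenvalues are preserved by:
1. Similarity transformations: A -> P^(-1)AP (same characteristic polynomial)
2. Transpose: A^T has the same eigenvalues as A

Eigenvalues are NOT preserved by:
- Adding identity: eigenvalues become -2+1, 1+1
- Scaling: eigenvalues become -4, 2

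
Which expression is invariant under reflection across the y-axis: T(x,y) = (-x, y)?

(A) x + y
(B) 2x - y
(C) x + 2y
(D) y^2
D

The map is reflection across the y-axis: T(x,y) = (-x, y).
Substitute the transformed coordinates into each option and compare with the original:
(A) x + y  ->  (-x) + (y) = -x + y   [differs from x + y: not invariant]
(B) 2x - y  ->  2(-x) - (y) = -2x - y   [differs from 2x - y: not invariant]
(C) x + 2y  ->  (-x) + 2(y) = -x + 2y   [differs from x + 2y: not invariant]
(D) y^2  ->  (y)^2 = y^2   [equals y^2: invariant]

Only option (D), y^2, is unchanged by the transformation.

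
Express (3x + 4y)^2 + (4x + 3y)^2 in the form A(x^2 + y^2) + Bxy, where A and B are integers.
25(x^2 + y^2) + 48xy

Expanding: (3x + 4y)^2 = 9x^2 + 24xy + 16y^2
(4x + 3y)^2 = 16x^2 + 24xy + 9y^2
Sum = (9+16)(x^2+y^2) + 48xy = 25(x^2 + y^2) + 48xy
This is symmetric in x and y.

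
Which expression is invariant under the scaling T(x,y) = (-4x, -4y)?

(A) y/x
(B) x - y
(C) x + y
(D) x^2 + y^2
A

Under the uniform scaling T(x,y) = (-4x, -4y):
Substitute the transformed coordinates into each option and compare with the original:
(A) y/x  ->  (-4y)/(-4x) = y/x   [equals y/x: invariant]
(B) x - y  ->  (-4x) - (-4y) = -4x + 4y   [differs from x - y: not invariant]
(C) x + y  ->  (-4x) + (-4y) = -4x - 4y   [differs from x + y: not invariant]
(D) x^2 + y^2  ->  (-4x)^2 + (-4y)^2 = 16x^2 + 16y^2   [differs from x^2 + y^2: not invariant]

Only option (A), y/x, is unchanged by the transformation.
The common factor -4 cancels in a ratio of coordinates, while sums, products and sums of squares pick up factors of -4 or 16.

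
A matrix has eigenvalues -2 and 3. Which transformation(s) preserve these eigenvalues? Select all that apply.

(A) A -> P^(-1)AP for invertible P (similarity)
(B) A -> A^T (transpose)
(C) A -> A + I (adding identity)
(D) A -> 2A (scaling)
A and B

Eigenvalues are preserved by:
1. Similarity transformations: A -> P^(-1)AP (same characteristic polynomial)
2. Transpose: A^T has the same eigenvalues as A

Eigenvalues are NOT preserved by:
- Adding identity: eigenvalues become -2+1, 3+1
- Scaling: eigenvalues become -4, 6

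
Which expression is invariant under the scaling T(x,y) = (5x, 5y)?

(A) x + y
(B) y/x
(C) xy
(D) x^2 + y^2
B

Under the uniform scaling T(x,y) = (5x, 5y):
Substitute the transformed coordinates into each option and compare with the original:
(A) x + y  ->  (5x) + (5y) = 5x + 5y   [differs from x + y: not invariant]
(B) y/x  ->  (5y)/(5x) = y/x   [equals y/x: invariant]
(C) xy  ->  (5x)(5y) = 25xy   [differs from xy: not invariant]
(D) x^2 + y^2  ->  (5x)^2 + (5y)^2 = 25x^2 + 25y^2   [differs from x^2 + y^2: not invariant]

Only option (B), y/x, is unchanged by the transformation.
The common factor 5 cancels in a ratio of coordinates, while sums, products and sums of squares pick up factors of 5 or 25.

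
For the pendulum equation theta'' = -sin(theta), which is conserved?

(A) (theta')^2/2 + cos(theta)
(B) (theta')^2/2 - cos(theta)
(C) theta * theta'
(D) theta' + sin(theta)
B

A first integral I satisfies dI/dt = 0 along every solution. Differentiate each option and use the equation of motion:
(A) d/dt[(theta')^2/2 + cos(theta)] = theta' theta'' - sin(theta) theta' = -2 theta' sin(theta), not identically 0
(B) d/dt[(theta')^2/2 - cos(theta)] = theta' theta'' + sin(theta) theta' = theta'(-sin(theta)) + theta' sin(theta) = 0
(C) d/dt[theta * theta'] = (theta')^2 + theta theta'' = (theta')^2 - theta sin(theta), not identically 0
(D) d/dt[theta' + sin(theta)] = theta'' + cos(theta) theta' = -sin(theta) + theta' cos(theta), not identically 0

Only (B) has zero time-derivative. This is the total energy: kinetic (theta')^2/2 plus potential -cos(theta).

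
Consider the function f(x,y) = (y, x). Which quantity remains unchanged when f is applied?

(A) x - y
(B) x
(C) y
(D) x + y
D

For f(x,y) = (y, x):
After applying f: x' = y, y' = x. So x' + y' = y + x = x + y.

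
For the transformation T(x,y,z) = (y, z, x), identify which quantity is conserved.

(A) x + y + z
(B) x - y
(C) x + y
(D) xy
A

Apply T(x,y,z) = (y, z, x) to each option, i.e. replace (x, y, z) by the transformed coordinates.
Substitute the transformed coordinates into each option and compare with the original:
(A) x + y + z  ->  (y) + (z) + (x) = x + y + z   [equals x + y + z: invariant]
(B) x - y  ->  (y) - (z) = y - z   [differs from x - y: not invariant]
(C) x + y  ->  (y) + (z) = y + z   [differs from x + y: not invariant]
(D) xy  ->  (y)(z) = yz   [differs from xy: not invariant]

Only option (A), x + y + z, is unchanged by the transformation.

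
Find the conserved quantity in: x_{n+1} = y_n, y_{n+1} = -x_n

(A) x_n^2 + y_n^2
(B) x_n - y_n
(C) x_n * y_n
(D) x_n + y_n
A

For the recurrence x_{n+1} = y_n, y_{n+1} = -x_n:

x_{n+1}^2 + y_{n+1}^2 = y_n^2 + (-x_n)^2 = x_n^2 + y_n^2
The sum of squares is conserved (like energy in a harmonic oscillator).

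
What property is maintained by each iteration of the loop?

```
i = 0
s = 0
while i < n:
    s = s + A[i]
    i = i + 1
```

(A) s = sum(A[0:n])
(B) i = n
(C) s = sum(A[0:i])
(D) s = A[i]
C

A loop invariant must hold before the first iteration and be re-established by every execution of the body.

(C) s = sum(A[0:i]): Initially i = 0 and s = 0 = sum of the empty slice A[0:0]. If s = sum(A[0:i]) holds at the top of an iteration, the body sets s to sum(A[0:i]) + A[i] = sum(A[0:i+1]) and then i to i+1, so s = sum(A[0:i]) holds again. At exit i = n, giving s = sum(A[0:n]).

The other options fail:
(A) s = sum(A[0:n]): false before the loop (s = 0, not the full sum) -- it only becomes true at exit.
(B) i = n: false initially (i = 0); it is the exit condition, not an invariant.
(D) s = A[i]: after the first iteration s = A[0] but i = 1, so s = A[i] compares s with the wrong element (and fails in general).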